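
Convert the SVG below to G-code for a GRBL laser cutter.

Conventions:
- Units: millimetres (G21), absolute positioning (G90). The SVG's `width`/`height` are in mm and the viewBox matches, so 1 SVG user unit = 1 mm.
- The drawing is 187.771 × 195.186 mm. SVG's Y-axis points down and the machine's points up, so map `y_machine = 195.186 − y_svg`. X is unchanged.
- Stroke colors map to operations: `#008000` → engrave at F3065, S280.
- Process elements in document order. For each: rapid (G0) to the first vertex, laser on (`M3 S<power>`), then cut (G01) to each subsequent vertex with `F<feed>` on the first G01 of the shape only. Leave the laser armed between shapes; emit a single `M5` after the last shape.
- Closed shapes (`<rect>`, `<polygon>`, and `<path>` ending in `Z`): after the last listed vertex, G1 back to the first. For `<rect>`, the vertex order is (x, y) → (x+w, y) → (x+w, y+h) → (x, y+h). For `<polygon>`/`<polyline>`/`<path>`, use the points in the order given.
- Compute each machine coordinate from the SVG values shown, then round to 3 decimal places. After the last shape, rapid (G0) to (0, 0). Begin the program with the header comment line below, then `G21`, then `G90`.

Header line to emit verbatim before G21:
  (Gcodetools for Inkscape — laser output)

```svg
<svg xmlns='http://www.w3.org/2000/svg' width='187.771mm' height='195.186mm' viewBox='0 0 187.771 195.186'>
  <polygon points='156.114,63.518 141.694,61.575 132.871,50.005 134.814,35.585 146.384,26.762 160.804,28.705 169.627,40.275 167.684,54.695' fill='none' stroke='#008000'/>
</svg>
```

(Gcodetools for Inkscape — laser output)
G21
G90
G0 X156.114 Y131.668
M3 S280
G01 X141.694 Y133.611 F3065
G01 X132.871 Y145.181
G01 X134.814 Y159.601
G01 X146.384 Y168.424
G01 X160.804 Y166.481
G01 X169.627 Y154.911
G01 X167.684 Y140.491
G01 X156.114 Y131.668
M5
G0 X0.000 Y0.000

1 u = 1 mm; y_m = 195.186 − y.

[1] `<polygon>` regular polygon, #008000→engrave S280 F3065: (156.114,131.668) → (141.694,133.611) → (132.871,145.181) → (134.814,159.601) → (146.384,168.424) → (160.804,166.481) → (169.627,154.911) → (167.684,140.491) → (156.114,131.668) (closed)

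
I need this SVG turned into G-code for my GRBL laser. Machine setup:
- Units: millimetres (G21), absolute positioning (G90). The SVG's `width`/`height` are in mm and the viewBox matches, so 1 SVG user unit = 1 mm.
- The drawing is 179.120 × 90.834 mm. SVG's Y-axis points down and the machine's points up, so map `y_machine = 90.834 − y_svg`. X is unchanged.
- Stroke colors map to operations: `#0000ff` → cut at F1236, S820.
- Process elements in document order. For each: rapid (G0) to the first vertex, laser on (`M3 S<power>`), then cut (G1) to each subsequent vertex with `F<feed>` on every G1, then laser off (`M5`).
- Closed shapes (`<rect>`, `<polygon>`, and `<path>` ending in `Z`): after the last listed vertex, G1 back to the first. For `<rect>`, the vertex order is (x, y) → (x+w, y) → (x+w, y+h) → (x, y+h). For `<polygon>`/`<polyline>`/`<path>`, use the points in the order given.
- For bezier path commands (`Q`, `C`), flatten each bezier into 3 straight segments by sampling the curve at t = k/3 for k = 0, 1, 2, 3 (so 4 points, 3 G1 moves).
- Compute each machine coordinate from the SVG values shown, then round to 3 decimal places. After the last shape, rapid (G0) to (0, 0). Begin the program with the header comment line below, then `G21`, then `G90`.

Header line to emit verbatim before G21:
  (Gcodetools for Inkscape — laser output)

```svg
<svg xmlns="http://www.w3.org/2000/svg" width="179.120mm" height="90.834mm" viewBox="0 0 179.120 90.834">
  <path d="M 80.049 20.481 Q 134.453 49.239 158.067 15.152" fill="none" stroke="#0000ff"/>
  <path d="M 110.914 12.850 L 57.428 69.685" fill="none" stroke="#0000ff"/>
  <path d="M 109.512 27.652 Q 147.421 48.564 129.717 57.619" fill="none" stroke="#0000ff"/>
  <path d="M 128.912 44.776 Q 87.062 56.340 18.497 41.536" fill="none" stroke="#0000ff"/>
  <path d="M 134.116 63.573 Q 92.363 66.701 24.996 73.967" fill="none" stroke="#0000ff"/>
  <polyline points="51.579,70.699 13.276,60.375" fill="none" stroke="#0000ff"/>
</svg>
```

(Gcodetools for Inkscape — laser output)
G21
G90
G0 X80.049 Y70.353
M3 S820
G1 X112.897 Y58.164 F1236
G1 X138.903 Y59.940 F1236
G1 X158.067 Y75.682 F1236
M5
G0 X110.914 Y77.984
M3 S820
G1 X57.428 Y21.149 F1236
M5
G0 X109.512 Y63.182
M3 S820
G1 X128.605 Y50.558 F1236
G1 X135.340 Y40.569 F1236
G1 X129.717 Y33.215 F1236
M5
G0 X128.912 Y46.058
M3 S820
G1 X98.044 Y41.278 F1236
G1 X61.239 Y42.358 F1236
G1 X18.497 Y49.298 F1236
M5
G0 X134.116 Y27.261
M3 S820
G1 X103.435 Y24.716 F1236
G1 X67.061 Y21.251 F1236
G1 X24.996 Y16.867 F1236
M5
G0 X51.579 Y20.135
M3 S820
G1 X13.276 Y30.459 F1236
M5
G0 X0.000 Y0.000

1 u = 1 mm; y_m = 90.834 − y.

[1] `<path>` quadratic bezier, #0000ff→cut S820 F1236: (80.049,70.353) → (112.897,58.164) → (138.903,59.940) → (158.067,75.682)

[2] `<path>` line segment, #0000ff→cut S820 F1236: (110.914,77.984) → (57.428,21.149)

[3] `<path>` quadratic bezier, #0000ff→cut S820 F1236: (109.512,63.182) → (128.605,50.558) → (135.340,40.569) → (129.717,33.215)

[4] `<path>` quadratic bezier, #0000ff→cut S820 F1236: (128.912,46.058) → (98.044,41.278) → (61.239,42.358) → (18.497,49.298)

[5] `<path>` quadratic bezier, #0000ff→cut S820 F1236: (134.116,27.261) → (103.435,24.716) → (67.061,21.251) → (24.996,16.867)

[6] `<polyline>` line segment, #0000ff→cut S820 F1236: (51.579,20.135) → (13.276,30.459)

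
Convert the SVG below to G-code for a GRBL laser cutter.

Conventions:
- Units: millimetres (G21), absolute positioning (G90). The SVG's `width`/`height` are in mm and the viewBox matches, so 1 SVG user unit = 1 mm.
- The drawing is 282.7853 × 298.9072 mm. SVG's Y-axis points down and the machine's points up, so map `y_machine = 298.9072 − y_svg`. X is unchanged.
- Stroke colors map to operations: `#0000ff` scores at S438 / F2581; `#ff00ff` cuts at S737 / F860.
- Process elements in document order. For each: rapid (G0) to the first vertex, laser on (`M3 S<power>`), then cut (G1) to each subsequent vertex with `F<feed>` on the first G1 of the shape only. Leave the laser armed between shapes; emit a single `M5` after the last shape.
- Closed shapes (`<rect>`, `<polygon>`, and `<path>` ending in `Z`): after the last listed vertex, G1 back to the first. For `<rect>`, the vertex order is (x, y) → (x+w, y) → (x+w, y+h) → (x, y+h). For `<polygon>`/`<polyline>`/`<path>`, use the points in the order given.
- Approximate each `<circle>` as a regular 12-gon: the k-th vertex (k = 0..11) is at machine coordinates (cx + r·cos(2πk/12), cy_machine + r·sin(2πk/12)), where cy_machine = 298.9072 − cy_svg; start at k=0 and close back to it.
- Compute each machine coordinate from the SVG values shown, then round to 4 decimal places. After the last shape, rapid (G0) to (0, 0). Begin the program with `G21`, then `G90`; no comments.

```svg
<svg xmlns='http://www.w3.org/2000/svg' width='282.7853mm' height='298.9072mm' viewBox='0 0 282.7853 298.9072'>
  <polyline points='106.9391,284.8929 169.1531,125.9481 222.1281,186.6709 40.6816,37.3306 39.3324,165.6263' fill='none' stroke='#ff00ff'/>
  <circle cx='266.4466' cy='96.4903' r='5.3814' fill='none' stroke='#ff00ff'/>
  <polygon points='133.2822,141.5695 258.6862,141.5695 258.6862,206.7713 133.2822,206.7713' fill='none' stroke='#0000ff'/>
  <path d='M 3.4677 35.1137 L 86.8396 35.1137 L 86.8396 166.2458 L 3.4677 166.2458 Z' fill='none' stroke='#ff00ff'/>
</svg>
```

G21
G90
G0 X106.9391 Y14.0143
M3 S737
G1 X169.1531 Y172.9591 F860
G1 X222.1281 Y112.2363
G1 X40.6816 Y261.5766
G1 X39.3324 Y133.2809
G0 X271.8280 Y202.4169
M3 S737
G1 X271.1070 Y205.1076 F860
G1 X269.1373 Y207.0773
G1 X266.4466 Y207.7983
G1 X263.7559 Y207.0773
G1 X261.7862 Y205.1076
G1 X261.0652 Y202.4169
G1 X261.7862 Y199.7262
G1 X263.7559 Y197.7565
G1 X266.4466 Y197.0355
G1 X269.1373 Y197.7565
G1 X271.1070 Y199.7262
G1 X271.8280 Y202.4169
G0 X133.2822 Y157.3377
M3 S438
G1 X258.6862 Y157.3377 F2581
G1 X258.6862 Y92.1359
G1 X133.2822 Y92.1359
G1 X133.2822 Y157.3377
G0 X3.4677 Y263.7935
M3 S737
G1 X86.8396 Y263.7935 F860
G1 X86.8396 Y132.6614
G1 X3.4677 Y132.6614
G1 X3.4677 Y263.7935
M5
G0 X0.0000 Y0.0000

1 u = 1 mm; y_m = 298.9072 − y.

[1] `<polyline>` open polyline, #ff00ff→cut S737 F860: (106.9391,14.0143) → (169.1531,172.9591) → (222.1281,112.2363) → (40.6816,261.5766) → (39.3324,133.2809)

[2] `<circle>` circle, #ff00ff→cut S737 F860: (271.8280,202.4169) → (271.1070,205.1076) → (269.1373,207.0773) → (266.4466,207.7983) → (263.7559,207.0773) → (261.7862,205.1076) → (261.0652,202.4169) → (261.7862,199.7262) → (263.7559,197.7565) → (266.4466,197.0355) → (269.1373,197.7565) → (271.1070,199.7262) → (271.8280,202.4169) (closed)

[3] `<polygon>` rectangle, #0000ff→score S438 F2581: (133.2822,157.3377) → (258.6862,157.3377) → (258.6862,92.1359) → (133.2822,92.1359) → (133.2822,157.3377) (closed)

[4] `<path>` rectangle, #ff00ff→cut S737 F860: (3.4677,263.7935) → (86.8396,263.7935) → (86.8396,132.6614) → (3.4677,132.6614) → (3.4677,263.7935) (closed)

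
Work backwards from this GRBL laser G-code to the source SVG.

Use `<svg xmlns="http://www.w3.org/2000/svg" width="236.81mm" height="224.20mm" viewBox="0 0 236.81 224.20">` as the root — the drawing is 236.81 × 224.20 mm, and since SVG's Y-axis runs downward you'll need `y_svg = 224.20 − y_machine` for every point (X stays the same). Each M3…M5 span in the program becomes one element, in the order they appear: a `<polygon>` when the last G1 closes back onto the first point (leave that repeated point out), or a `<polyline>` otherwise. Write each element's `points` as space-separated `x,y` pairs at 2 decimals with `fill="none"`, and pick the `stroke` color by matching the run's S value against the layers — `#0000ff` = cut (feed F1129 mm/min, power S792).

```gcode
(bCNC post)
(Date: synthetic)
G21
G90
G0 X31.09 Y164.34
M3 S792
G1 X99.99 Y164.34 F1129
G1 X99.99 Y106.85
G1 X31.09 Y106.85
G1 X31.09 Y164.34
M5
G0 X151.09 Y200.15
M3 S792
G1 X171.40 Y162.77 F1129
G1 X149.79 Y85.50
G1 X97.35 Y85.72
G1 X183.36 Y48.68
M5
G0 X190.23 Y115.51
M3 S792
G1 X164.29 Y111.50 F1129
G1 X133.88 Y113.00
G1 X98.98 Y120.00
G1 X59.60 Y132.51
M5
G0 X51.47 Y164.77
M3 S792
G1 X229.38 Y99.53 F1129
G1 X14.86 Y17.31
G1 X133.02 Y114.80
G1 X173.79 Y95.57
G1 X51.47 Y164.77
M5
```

Each laser-on run becomes one SVG element. Flip Y back into SVG space with y_svg = 224.20 − y_machine. Every run uses S792, so all elements get stroke `#0000ff` (cut).

Run 1: The run returns to its start, so emit a `<polygon>` with points (Y-flipped): 31.09,59.86 99.99,59.86 99.99,117.35 31.09,117.35.

Run 2: The run is open, so emit a `<polyline>` with points (Y-flipped): 151.09,24.05 171.40,61.43 149.79,138.70 97.35,138.48 183.36,175.52.

Run 3: The run is open, so emit a `<polyline>` with points (Y-flipped): 190.23,108.69 164.29,112.70 133.88,111.20 98.98,104.20 59.60,91.69.

Run 4: The run returns to its start, so emit a `<polygon>` with points (Y-flipped): 51.47,59.43 229.38,124.67 14.86,206.89 133.02,109.40 173.79,128.63.

<svg xmlns="http://www.w3.org/2000/svg" width="236.81mm" height="224.20mm" viewBox="0 0 236.81 224.20">
  <polygon points="31.09,59.86 99.99,59.86 99.99,117.35 31.09,117.35" fill="none" stroke="#0000ff"/>
  <polyline points="151.09,24.05 171.40,61.43 149.79,138.70 97.35,138.48 183.36,175.52" fill="none" stroke="#0000ff"/>
  <polyline points="190.23,108.69 164.29,112.70 133.88,111.20 98.98,104.20 59.60,91.69" fill="none" stroke="#0000ff"/>
  <polygon points="51.47,59.43 229.38,124.67 14.86,206.89 133.02,109.40 173.79,128.63" fill="none" stroke="#0000ff"/>
</svg>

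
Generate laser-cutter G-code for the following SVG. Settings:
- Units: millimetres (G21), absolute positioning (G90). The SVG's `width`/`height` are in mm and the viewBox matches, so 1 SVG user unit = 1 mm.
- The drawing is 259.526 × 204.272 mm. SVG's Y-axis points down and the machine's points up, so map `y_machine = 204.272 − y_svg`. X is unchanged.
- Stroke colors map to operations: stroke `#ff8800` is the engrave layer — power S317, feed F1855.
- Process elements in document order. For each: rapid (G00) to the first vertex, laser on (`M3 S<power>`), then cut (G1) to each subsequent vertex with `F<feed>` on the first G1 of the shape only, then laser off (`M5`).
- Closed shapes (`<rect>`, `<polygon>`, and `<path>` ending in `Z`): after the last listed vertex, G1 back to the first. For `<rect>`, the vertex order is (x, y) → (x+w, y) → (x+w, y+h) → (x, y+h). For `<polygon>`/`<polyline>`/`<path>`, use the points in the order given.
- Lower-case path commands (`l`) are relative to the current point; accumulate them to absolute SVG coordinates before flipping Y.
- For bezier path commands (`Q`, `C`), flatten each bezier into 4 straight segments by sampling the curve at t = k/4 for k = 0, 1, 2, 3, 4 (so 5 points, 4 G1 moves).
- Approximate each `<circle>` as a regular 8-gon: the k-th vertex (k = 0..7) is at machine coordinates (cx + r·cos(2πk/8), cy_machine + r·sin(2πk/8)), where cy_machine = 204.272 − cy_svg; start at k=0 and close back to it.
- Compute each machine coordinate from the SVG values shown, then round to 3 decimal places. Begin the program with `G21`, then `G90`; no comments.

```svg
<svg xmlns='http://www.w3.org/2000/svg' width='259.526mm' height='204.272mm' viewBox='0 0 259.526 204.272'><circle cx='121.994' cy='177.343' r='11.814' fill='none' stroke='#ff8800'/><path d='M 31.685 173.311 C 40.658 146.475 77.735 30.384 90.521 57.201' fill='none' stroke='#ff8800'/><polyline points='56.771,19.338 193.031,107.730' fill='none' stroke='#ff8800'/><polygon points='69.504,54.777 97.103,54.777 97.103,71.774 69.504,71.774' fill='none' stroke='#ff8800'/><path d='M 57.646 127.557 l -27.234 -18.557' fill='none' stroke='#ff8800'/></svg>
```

G21
G90
G00 X133.808 Y26.929
M3 S317
G1 X130.348 Y35.283 F1855
G1 X121.994 Y38.743
G1 X113.640 Y35.283
G1 X110.180 Y26.929
G1 X113.640 Y18.575
G1 X121.994 Y15.115
G1 X130.348 Y18.575
G1 X133.808 Y26.929
M5
G00 X31.685 Y30.961
M3 S317
G1 X42.866 Y64.196 F1855
G1 X59.673 Y109.136
G1 X77.196 Y144.016
G1 X90.521 Y147.071
M5
G00 X56.771 Y184.934
M3 S317
G1 X193.031 Y96.542 F1855
M5
G00 X69.504 Y149.495
M3 S317
G1 X97.103 Y149.495 F1855
G1 X97.103 Y132.498
G1 X69.504 Y132.498
G1 X69.504 Y149.495
M5
G00 X57.646 Y76.715
M3 S317
G1 X30.412 Y95.272 F1855
M5

viewBox `0 0 259.526 204.272` with mm width/height → 1 unit = 1 mm. Flip: y_m = 204.272 − y_svg.

**Shape 1** — `<circle>` circle, stroke `#ff8800` → engrave (S317, F1855). Machine vertices: (133.808,26.929) → (130.348,35.283) → (121.994,38.743) → (113.640,35.283) → (110.180,26.929) → (113.640,18.575) → (121.994,15.115) → (130.348,18.575) → (133.808,26.929). Closed: final G1 returns to the first vertex.

**Shape 2** — `<path>` cubic bezier, stroke `#ff8800` → engrave (S317, F1855). Control points (SVG): P0=(31.685,173.311), P1=(40.658,146.475), P2=(77.735,30.384), P3=(90.521,57.201); sampled at t=k/4. Machine vertices: (31.685,30.961) → (42.866,64.196) → (59.673,109.136) → (77.196,144.016) → (90.521,147.071). Open path.

**Shape 3** — `<polyline>` line segment, stroke `#ff8800` → engrave (S317, F1855). Machine vertices: (56.771,184.934) → (193.031,96.542). Open path.

**Shape 4** — `<polygon>` rectangle, stroke `#ff8800` → engrave (S317, F1855). Machine vertices: (69.504,149.495) → (97.103,149.495) → (97.103,132.498) → (69.504,132.498) → (69.504,149.495). Closed: final G1 returns to the first vertex.

**Shape 5** — `<path>` line segment, stroke `#ff8800` → engrave (S317, F1855). Machine vertices: (57.646,76.715) → (30.412,95.272). Open path.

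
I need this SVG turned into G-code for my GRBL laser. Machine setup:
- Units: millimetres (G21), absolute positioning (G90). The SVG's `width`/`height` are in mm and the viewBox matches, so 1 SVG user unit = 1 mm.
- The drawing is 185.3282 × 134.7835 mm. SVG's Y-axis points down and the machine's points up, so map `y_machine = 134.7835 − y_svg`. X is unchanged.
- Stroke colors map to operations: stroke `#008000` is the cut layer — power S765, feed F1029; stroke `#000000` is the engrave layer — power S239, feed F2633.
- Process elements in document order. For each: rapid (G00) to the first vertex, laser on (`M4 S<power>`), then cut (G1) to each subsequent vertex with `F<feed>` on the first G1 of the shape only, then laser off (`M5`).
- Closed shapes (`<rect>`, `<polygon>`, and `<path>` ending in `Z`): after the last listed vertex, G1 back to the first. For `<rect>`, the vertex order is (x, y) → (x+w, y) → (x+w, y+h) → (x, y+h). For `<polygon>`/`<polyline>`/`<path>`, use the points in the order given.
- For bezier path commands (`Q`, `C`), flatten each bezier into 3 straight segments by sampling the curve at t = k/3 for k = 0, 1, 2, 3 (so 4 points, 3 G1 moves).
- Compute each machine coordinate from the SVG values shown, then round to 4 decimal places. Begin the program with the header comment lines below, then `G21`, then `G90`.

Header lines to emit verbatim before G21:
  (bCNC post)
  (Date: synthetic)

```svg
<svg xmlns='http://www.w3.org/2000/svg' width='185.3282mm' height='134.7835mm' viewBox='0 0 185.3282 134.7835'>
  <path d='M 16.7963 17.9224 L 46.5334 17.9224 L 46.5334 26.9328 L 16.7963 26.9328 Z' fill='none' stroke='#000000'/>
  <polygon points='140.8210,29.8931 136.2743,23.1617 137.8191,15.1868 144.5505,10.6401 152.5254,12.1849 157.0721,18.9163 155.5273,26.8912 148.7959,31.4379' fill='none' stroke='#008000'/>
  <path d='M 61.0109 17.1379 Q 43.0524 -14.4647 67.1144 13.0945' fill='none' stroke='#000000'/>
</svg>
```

(bCNC post)
(Date: synthetic)
G21
G90
G00 X16.7963 Y116.8611
M4 S239
G1 X46.5334 Y116.8611 F2633
G1 X46.5334 Y107.8507
G1 X16.7963 Y107.8507
G1 X16.7963 Y116.8611
M5
G00 X140.8210 Y104.8904
M4 S765
G1 X136.2743 Y111.6218 F1029
G1 X137.8191 Y119.5967
G1 X144.5505 Y124.1434
G1 X152.5254 Y122.5986
G1 X157.0721 Y115.8672
G1 X155.5273 Y107.8923
G1 X148.7959 Y103.3456
G1 X140.8210 Y104.8904
M5
G00 X61.0109 Y117.6456
M4 S239
G1 X53.7075 Y132.1405 F2633
G1 X55.7420 Y133.4883
G1 X67.1144 Y121.6890
M5

Since the viewBox matches the mm dimensions, user units are millimetres directly. The only transform is the Y-flip y_m = 134.7835 − y_svg.

Shape 1 is a rectangle drawn with `<path>`. Its stroke #000000 means engrave at S239, F2633. After flipping Y the toolpath is (16.7963,116.8611) → (46.5334,116.8611) → (46.5334,107.8507) → (16.7963,107.8507) → (16.7963,116.8611), returning to the start.

Shape 2 is a regular polygon drawn with `<polygon>`. Its stroke #008000 means cut at S765, F1029. After flipping Y the toolpath is (140.8210,104.8904) → (136.2743,111.6218) → (137.8191,119.5967) → (144.5505,124.1434) → (152.5254,122.5986) → (157.0721,115.8672) → (155.5273,107.8923) → (148.7959,103.3456) → (140.8210,104.8904), returning to the start.

Shape 3 is a quadratic bezier drawn with `<path>`. Its stroke #000000 means engrave at S239, F2633. After flipping Y the toolpath is (61.0109,117.6456) → (53.7075,132.1405) → (55.7420,133.4883) → (67.1144,121.6890).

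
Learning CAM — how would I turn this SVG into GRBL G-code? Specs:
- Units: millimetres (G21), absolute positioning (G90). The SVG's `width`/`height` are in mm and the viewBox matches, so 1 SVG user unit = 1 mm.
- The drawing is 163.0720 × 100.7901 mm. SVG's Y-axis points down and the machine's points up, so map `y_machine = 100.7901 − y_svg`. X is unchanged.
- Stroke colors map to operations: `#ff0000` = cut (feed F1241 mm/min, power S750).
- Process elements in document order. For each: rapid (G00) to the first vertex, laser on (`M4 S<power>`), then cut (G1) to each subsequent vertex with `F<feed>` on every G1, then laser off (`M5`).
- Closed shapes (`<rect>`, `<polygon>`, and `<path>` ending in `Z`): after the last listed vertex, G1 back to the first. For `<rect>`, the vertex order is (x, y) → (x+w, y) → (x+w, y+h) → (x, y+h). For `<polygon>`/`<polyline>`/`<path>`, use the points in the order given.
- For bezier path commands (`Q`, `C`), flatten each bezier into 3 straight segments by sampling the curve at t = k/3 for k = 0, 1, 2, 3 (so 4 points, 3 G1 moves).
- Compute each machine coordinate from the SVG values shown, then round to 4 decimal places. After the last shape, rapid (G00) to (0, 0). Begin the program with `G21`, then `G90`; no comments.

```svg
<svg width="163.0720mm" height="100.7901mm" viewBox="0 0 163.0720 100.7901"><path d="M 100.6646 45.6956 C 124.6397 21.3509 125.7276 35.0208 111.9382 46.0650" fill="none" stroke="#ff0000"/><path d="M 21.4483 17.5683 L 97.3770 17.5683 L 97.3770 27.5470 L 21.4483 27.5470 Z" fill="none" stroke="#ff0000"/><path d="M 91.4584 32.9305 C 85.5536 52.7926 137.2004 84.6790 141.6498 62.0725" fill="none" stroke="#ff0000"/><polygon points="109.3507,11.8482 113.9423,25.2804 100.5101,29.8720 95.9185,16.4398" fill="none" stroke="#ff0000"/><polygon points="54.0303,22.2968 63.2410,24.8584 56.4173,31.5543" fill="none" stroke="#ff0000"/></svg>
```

1 u = 1 mm; y_m = 100.7901 − y.

[1] `<path>` cubic bezier, #ff0000→cut S750 F1241: (100.6646,55.0945) → (117.3073,68.2729) → (120.4718,65.1393) → (111.9382,54.7251)

[2] `<path>` rectangle, #ff0000→cut S750 F1241: (21.4483,83.2218) → (97.3770,83.2218) → (97.3770,73.2431) → (21.4483,73.2431) → (21.4483,83.2218) (closed)

[3] `<path>` cubic bezier, #ff0000→cut S750 F1241: (91.4584,67.8596) → (100.8579,46.4530) → (125.3475,31.8118) → (141.6498,38.7176)

[4] `<polygon>` regular polygon, #ff0000→cut S750 F1241: (109.3507,88.9419) → (113.9423,75.5097) → (100.5101,70.9181) → (95.9185,84.3503) → (109.3507,88.9419) (closed)

[5] `<polygon>` regular polygon, #ff0000→cut S750 F1241: (54.0303,78.4933) → (63.2410,75.9317) → (56.4173,69.2358) → (54.0303,78.4933) (closed)

G21
G90
G00 X100.6646 Y55.0945
M4 S750
G1 X117.3073 Y68.2729 F1241
G1 X120.4718 Y65.1393 F1241
G1 X111.9382 Y54.7251 F1241
M5
G00 X21.4483 Y83.2218
M4 S750
G1 X97.3770 Y83.2218 F1241
G1 X97.3770 Y73.2431 F1241
G1 X21.4483 Y73.2431 F1241
G1 X21.4483 Y83.2218 F1241
M5
G00 X91.4584 Y67.8596
M4 S750
G1 X100.8579 Y46.4530 F1241
G1 X125.3475 Y31.8118 F1241
G1 X141.6498 Y38.7176 F1241
M5
G00 X109.3507 Y88.9419
M4 S750
G1 X113.9423 Y75.5097 F1241
G1 X100.5101 Y70.9181 F1241
G1 X95.9185 Y84.3503 F1241
G1 X109.3507 Y88.9419 F1241
M5
G00 X54.0303 Y78.4933
M4 S750
G1 X63.2410 Y75.9317 F1241
G1 X56.4173 Y69.2358 F1241
G1 X54.0303 Y78.4933 F1241
M5
G00 X0.0000 Y0.0000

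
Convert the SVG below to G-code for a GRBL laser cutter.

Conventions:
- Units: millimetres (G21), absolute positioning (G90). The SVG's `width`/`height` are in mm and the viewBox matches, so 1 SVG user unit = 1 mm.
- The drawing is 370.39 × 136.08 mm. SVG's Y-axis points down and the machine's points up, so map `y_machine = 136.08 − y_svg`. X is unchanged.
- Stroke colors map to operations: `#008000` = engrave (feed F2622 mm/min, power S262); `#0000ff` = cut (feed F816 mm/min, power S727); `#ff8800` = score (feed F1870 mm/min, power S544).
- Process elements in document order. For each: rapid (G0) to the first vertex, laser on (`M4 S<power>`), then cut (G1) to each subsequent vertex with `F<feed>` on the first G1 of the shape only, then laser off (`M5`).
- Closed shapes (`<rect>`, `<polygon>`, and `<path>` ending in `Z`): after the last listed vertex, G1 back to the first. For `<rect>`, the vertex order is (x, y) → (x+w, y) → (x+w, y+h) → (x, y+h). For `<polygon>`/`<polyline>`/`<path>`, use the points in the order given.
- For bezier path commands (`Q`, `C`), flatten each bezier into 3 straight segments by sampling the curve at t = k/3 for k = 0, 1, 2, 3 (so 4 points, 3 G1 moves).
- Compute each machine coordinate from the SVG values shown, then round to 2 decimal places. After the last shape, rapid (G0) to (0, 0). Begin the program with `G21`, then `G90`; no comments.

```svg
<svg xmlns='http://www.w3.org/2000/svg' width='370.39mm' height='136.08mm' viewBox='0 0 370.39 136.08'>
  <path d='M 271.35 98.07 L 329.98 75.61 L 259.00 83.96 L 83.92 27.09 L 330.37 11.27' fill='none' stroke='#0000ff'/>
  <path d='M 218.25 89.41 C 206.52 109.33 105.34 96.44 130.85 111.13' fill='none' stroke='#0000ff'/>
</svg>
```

G21
G90
G0 X271.35 Y38.01
M4 S727
G1 X329.98 Y60.47 F816
G1 X259.00 Y52.12
G1 X83.92 Y108.99
G1 X330.37 Y124.81
M5
G0 X218.25 Y46.67
M4 S727
G1 X184.71 Y35.45 F816
G1 X139.56 Y32.68
G1 X130.85 Y24.95
M5
G0 X0.00 Y0.00

viewBox `0 0 370.39 136.08` with mm width/height → 1 unit = 1 mm. Flip: y_m = 136.08 − y_svg.

**Shape 1** — `<path>` open polyline, stroke `#0000ff` → cut (S727, F816). Machine vertices: (271.35,38.01) → (329.98,60.47) → (259.00,52.12) → (83.92,108.99) → (330.37,124.81). Open path.

**Shape 2** — `<path>` cubic bezier, stroke `#0000ff` → cut (S727, F816). Control points (SVG): P0=(218.25,89.41), P1=(206.52,109.33), P2=(105.34,96.44), P3=(130.85,111.13); sampled at t=k/3. Machine vertices: (218.25,46.67) → (184.71,35.45) → (139.56,32.68) → (130.85,24.95). Open path.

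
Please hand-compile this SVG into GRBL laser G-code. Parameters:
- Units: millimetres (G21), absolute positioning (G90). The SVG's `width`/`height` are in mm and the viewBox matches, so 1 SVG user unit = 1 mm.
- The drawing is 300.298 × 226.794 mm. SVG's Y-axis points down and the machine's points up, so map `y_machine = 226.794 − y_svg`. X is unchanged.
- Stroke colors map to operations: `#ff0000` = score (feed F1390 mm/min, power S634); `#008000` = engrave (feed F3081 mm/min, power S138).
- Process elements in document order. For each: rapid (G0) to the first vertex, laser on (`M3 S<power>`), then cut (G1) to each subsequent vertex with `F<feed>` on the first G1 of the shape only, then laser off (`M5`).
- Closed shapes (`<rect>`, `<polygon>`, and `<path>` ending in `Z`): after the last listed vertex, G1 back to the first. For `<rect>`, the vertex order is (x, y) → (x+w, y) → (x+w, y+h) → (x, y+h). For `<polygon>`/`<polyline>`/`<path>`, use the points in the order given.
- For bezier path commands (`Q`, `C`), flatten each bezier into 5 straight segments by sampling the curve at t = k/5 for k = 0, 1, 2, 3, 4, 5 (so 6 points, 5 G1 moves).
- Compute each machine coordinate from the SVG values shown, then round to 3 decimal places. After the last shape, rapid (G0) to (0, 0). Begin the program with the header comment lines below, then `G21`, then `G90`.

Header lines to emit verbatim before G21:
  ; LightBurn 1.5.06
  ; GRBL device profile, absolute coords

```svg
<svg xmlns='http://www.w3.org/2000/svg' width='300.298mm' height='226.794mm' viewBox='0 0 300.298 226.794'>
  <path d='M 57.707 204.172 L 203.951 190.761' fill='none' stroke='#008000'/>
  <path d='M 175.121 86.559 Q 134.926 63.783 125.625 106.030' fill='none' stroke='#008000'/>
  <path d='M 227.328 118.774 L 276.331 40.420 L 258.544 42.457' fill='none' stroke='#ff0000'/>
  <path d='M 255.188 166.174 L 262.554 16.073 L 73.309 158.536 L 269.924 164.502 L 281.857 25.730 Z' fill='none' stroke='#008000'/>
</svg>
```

Since the viewBox matches the mm dimensions, user units are millimetres directly. The only transform is the Y-flip y_m = 226.794 − y_svg.

Shape 1 is a line segment drawn with `<path>`. Its stroke #008000 means engrave at S138, F3081. After flipping Y the toolpath is (57.707,22.622) → (203.951,36.033).

Shape 2 is a quadratic bezier drawn with `<path>`. Its stroke #008000 means engrave at S138, F3081. After flipping Y the toolpath is (175.121,140.235) → (160.279,146.744) → (147.908,148.052) → (138.009,144.158) → (130.581,135.062) → (125.625,120.764).

Shape 3 is a open polyline drawn with `<path>`. Its stroke #ff0000 means score at S634, F1390. After flipping Y the toolpath is (227.328,108.020) → (276.331,186.374) → (258.544,184.337).

Shape 4 is a closed polygon drawn with `<path>`. Its stroke #008000 means engrave at S138, F3081. After flipping Y the toolpath is (255.188,60.620) → (262.554,210.721) → (73.309,68.258) → (269.924,62.292) → (281.857,201.064) → (255.188,60.620), returning to the start.

; LightBurn 1.5.06
; GRBL device profile, absolute coords
G21
G90
G0 X57.707 Y22.622
M3 S138
G1 X203.951 Y36.033 F3081
M5
G0 X175.121 Y140.235
M3 S138
G1 X160.279 Y146.744 F3081
G1 X147.908 Y148.052
G1 X138.009 Y144.158
G1 X130.581 Y135.062
G1 X125.625 Y120.764
M5
G0 X227.328 Y108.020
M3 S634
G1 X276.331 Y186.374 F1390
G1 X258.544 Y184.337
M5
G0 X255.188 Y60.620
M3 S138
G1 X262.554 Y210.721 F3081
G1 X73.309 Y68.258
G1 X269.924 Y62.292
G1 X281.857 Y201.064
G1 X255.188 Y60.620
M5
G0 X0.000 Y0.000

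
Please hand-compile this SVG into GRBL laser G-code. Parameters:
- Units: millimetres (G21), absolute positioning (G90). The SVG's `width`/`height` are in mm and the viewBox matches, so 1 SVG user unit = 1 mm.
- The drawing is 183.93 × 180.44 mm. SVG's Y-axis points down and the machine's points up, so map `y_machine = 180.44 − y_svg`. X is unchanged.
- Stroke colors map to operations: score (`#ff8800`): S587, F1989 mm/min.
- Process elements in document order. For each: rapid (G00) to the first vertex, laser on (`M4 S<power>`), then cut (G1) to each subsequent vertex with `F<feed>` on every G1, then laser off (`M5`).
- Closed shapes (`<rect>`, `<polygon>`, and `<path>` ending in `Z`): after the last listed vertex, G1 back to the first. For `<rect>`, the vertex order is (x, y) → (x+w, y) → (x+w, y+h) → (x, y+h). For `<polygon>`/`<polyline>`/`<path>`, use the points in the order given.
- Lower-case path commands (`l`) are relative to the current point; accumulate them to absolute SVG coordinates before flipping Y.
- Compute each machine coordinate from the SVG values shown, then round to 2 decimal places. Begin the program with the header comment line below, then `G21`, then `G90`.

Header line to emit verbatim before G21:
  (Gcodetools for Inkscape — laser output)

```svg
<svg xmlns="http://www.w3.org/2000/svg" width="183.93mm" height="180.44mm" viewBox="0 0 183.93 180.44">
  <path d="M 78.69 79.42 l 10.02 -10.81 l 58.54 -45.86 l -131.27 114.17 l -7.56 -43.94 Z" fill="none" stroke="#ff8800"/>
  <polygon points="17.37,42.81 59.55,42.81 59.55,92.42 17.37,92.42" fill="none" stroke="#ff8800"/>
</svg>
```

viewBox `0 0 183.93 180.44` with mm width/height → 1 unit = 1 mm. Flip: y_m = 180.44 − y_svg.

**Shape 1** — `<path>` closed polygon, stroke `#ff8800` → score (S587, F1989). Machine vertices: (78.69,101.02) → (88.71,111.83) → (147.25,157.69) → (15.98,43.52) → (8.42,87.46) → (78.69,101.02). Closed: final G1 returns to the first vertex.

**Shape 2** — `<polygon>` rectangle, stroke `#ff8800` → score (S587, F1989). Machine vertices: (17.37,137.63) → (59.55,137.63) → (59.55,88.02) → (17.37,88.02) → (17.37,137.63). Closed: final G1 returns to the first vertex.

(Gcodetools for Inkscape — laser output)
G21
G90
G00 X78.69 Y101.02
M4 S587
G1 X88.71 Y111.83 F1989
G1 X147.25 Y157.69 F1989
G1 X15.98 Y43.52 F1989
G1 X8.42 Y87.46 F1989
G1 X78.69 Y101.02 F1989
M5
G00 X17.37 Y137.63
M4 S587
G1 X59.55 Y137.63 F1989
G1 X59.55 Y88.02 F1989
G1 X17.37 Y88.02 F1989
G1 X17.37 Y137.63 F1989
M5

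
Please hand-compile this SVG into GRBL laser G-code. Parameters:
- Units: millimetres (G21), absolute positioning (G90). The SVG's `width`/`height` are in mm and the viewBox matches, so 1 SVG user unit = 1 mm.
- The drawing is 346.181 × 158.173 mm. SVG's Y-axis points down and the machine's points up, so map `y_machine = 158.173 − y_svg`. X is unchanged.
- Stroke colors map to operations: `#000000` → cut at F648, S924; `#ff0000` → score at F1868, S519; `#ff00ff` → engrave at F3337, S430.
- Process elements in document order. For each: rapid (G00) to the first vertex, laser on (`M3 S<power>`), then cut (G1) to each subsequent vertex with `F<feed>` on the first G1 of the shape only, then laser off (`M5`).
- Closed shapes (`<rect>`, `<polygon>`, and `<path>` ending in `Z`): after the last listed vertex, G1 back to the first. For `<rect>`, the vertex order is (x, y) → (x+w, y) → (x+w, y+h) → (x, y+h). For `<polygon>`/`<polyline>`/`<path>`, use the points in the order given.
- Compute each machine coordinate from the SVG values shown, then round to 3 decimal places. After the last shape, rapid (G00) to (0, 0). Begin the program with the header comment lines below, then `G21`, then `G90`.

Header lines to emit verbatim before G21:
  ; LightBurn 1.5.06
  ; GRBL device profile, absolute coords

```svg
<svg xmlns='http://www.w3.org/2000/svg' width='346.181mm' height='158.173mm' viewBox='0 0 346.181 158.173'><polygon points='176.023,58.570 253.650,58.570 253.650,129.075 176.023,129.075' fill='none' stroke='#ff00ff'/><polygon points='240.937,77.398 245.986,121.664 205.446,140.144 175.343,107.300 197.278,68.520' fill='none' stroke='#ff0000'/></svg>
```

viewBox `0 0 346.181 158.173` with mm width/height → 1 unit = 1 mm. Flip: y_m = 158.173 − y_svg.

**Shape 1** — `<polygon>` rectangle, stroke `#ff00ff` → engrave (S430, F3337). Machine vertices: (176.023,99.603) → (253.650,99.603) → (253.650,29.098) → (176.023,29.098) → (176.023,99.603). Closed: final G1 returns to the first vertex.

**Shape 2** — `<polygon>` regular polygon, stroke `#ff0000` → score (S519, F1868). Machine vertices: (240.937,80.775) → (245.986,36.509) → (205.446,18.029) → (175.343,50.873) → (197.278,89.653) → (240.937,80.775). Closed: final G1 returns to the first vertex.

; LightBurn 1.5.06
; GRBL device profile, absolute coords
G21
G90
G00 X176.023 Y99.603
M3 S430
G1 X253.650 Y99.603 F3337
G1 X253.650 Y29.098
G1 X176.023 Y29.098
G1 X176.023 Y99.603
M5
G00 X240.937 Y80.775
M3 S519
G1 X245.986 Y36.509 F1868
G1 X205.446 Y18.029
G1 X175.343 Y50.873
G1 X197.278 Y89.653
G1 X240.937 Y80.775
M5
G00 X0.000 Y0.000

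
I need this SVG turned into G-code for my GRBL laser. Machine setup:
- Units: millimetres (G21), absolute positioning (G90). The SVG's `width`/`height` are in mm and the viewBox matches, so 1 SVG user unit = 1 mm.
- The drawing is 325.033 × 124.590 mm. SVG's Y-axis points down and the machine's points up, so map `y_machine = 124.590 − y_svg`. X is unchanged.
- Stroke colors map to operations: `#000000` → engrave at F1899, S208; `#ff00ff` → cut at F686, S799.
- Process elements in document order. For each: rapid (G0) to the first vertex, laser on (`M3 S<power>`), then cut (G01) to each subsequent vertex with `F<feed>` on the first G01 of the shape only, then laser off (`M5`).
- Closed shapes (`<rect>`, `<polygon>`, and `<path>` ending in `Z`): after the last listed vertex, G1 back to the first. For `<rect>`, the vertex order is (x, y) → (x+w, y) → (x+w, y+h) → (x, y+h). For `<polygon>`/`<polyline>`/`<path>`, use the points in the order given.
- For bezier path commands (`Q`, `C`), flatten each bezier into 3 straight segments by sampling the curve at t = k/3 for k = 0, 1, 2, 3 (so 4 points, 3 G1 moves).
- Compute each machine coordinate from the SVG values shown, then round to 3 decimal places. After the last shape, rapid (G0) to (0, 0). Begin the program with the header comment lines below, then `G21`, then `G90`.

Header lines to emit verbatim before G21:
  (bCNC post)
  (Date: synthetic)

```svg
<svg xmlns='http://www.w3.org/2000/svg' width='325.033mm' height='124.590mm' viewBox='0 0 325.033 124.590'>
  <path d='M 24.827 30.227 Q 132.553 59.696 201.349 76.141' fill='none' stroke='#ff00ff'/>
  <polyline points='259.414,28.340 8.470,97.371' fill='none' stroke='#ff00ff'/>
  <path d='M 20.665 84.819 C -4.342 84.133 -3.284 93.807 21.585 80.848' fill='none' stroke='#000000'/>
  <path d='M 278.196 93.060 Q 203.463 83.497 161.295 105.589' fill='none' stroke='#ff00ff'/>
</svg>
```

viewBox `0 0 325.033 124.590` with mm width/height → 1 unit = 1 mm. Flip: y_m = 124.590 − y_svg.

**Shape 1** — `<path>` quadratic bezier, stroke `#ff00ff` → cut (S799, F686). Control points (SVG): P0=(24.827,30.227), P1=(132.553,59.696), P2=(201.349,76.141); sampled at t=k/3. Machine vertices: (24.827,94.363) → (92.319,76.164) → (151.159,60.859) → (201.349,48.449). Open path.

**Shape 2** — `<polyline>` line segment, stroke `#ff00ff` → cut (S799, F686). Machine vertices: (259.414,96.250) → (8.470,27.219). Open path.

**Shape 3** — `<path>` cubic bezier, stroke `#000000` → engrave (S208, F1899). Control points (SVG): P0=(20.665,84.819), P1=(-4.342,84.133), P2=(-3.284,93.807), P3=(21.585,80.848); sampled at t=k/3. Machine vertices: (20.665,39.771) → (4.263,38.226) → (4.736,37.105) → (21.585,43.742). Open path.

**Shape 4** — `<path>` quadratic bezier, stroke `#ff00ff` → cut (S799, F686). Control points (SVG): P0=(278.196,93.060), P1=(203.463,83.497), P2=(161.295,105.589); sampled at t=k/3. Machine vertices: (278.196,31.530) → (231.992,34.388) → (193.025,30.212) → (161.295,19.001). Open path.

(bCNC post)
(Date: synthetic)
G21
G90
G0 X24.827 Y94.363
M3 S799
G01 X92.319 Y76.164 F686
G01 X151.159 Y60.859
G01 X201.349 Y48.449
M5
G0 X259.414 Y96.250
M3 S799
G01 X8.470 Y27.219 F686
M5
G0 X20.665 Y39.771
M3 S208
G01 X4.263 Y38.226 F1899
G01 X4.736 Y37.105
G01 X21.585 Y43.742
M5
G0 X278.196 Y31.530
M3 S799
G01 X231.992 Y34.388 F686
G01 X193.025 Y30.212
G01 X161.295 Y19.001
M5
G0 X0.000 Y0.000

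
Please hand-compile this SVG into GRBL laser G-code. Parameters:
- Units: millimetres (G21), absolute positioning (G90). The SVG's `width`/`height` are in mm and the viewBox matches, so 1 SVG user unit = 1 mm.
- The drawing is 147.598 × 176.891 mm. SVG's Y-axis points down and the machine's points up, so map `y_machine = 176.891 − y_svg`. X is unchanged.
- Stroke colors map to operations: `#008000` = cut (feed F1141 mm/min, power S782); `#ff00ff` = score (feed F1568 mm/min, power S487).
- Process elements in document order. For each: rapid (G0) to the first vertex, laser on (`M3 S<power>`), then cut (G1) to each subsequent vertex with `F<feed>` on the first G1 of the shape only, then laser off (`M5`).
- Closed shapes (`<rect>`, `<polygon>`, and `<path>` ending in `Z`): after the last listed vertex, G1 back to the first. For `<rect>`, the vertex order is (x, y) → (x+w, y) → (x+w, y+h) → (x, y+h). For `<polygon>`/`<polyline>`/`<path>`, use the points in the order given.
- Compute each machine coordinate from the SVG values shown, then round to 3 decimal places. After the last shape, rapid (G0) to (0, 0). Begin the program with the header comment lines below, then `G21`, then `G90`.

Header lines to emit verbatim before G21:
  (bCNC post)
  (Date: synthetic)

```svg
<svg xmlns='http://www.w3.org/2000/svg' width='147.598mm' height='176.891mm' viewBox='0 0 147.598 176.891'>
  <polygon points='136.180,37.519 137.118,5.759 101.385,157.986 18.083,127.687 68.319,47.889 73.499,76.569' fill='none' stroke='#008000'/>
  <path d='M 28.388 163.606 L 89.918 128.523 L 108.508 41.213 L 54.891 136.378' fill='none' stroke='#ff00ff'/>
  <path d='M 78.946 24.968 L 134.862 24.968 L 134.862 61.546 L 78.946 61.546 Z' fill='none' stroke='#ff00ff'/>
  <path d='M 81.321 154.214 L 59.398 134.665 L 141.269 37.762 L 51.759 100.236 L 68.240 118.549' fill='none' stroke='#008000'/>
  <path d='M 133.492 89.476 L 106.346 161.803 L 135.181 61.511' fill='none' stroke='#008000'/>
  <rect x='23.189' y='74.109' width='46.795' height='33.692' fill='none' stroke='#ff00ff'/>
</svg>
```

1 u = 1 mm; y_m = 176.891 − y.

[1] `<polygon>` closed polygon, #008000→cut S782 F1141: (136.180,139.372) → (137.118,171.132) → (101.385,18.905) → (18.083,49.204) → (68.319,129.002) → (73.499,100.322) → (136.180,139.372) (closed)

[2] `<path>` open polyline, #ff00ff→score S487 F1568: (28.388,13.285) → (89.918,48.368) → (108.508,135.678) → (54.891,40.513)

[3] `<path>` rectangle, #ff00ff→score S487 F1568: (78.946,151.923) → (134.862,151.923) → (134.862,115.345) → (78.946,115.345) → (78.946,151.923) (closed)

[4] `<path>` open polyline, #008000→cut S782 F1141: (81.321,22.677) → (59.398,42.226) → (141.269,139.129) → (51.759,76.655) → (68.240,58.342)

[5] `<path>` open polyline, #008000→cut S782 F1141: (133.492,87.415) → (106.346,15.088) → (135.181,115.380)

[6] `<rect>` rectangle, #ff00ff→score S487 F1568: (23.189,102.782) → (69.984,102.782) → (69.984,69.090) → (23.189,69.090) → (23.189,102.782) (closed)

(bCNC post)
(Date: synthetic)
G21
G90
G0 X136.180 Y139.372
M3 S782
G1 X137.118 Y171.132 F1141
G1 X101.385 Y18.905
G1 X18.083 Y49.204
G1 X68.319 Y129.002
G1 X73.499 Y100.322
G1 X136.180 Y139.372
M5
G0 X28.388 Y13.285
M3 S487
G1 X89.918 Y48.368 F1568
G1 X108.508 Y135.678
G1 X54.891 Y40.513
M5
G0 X78.946 Y151.923
M3 S487
G1 X134.862 Y151.923 F1568
G1 X134.862 Y115.345
G1 X78.946 Y115.345
G1 X78.946 Y151.923
M5
G0 X81.321 Y22.677
M3 S782
G1 X59.398 Y42.226 F1141
G1 X141.269 Y139.129
G1 X51.759 Y76.655
G1 X68.240 Y58.342
M5
G0 X133.492 Y87.415
M3 S782
G1 X106.346 Y15.088 F1141
G1 X135.181 Y115.380
M5
G0 X23.189 Y102.782
M3 S487
G1 X69.984 Y102.782 F1568
G1 X69.984 Y69.090
G1 X23.189 Y69.090
G1 X23.189 Y102.782
M5
G0 X0.000 Y0.000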